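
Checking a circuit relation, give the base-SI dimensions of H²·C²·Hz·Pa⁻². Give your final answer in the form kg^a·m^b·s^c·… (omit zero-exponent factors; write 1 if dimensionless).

H = Wb/A (inductance = flux per current),
    = kg·m²·s⁻²·A⁻².
So H² = kg²·m⁴·s⁻⁴·A⁻⁴.
C = A·s = s·A (charge = current × time).
So C² = s²·A².
Hz = 1/s = s⁻¹ (frequency is cycles per second).
Pa = N/m² (pressure = force per area),
    = kg·m⁻¹·s⁻².
So Pa⁻² = kg⁻²·m²·s⁴.
Combining: H²·C²·Hz·Pa⁻² = (kg²·m⁴·s⁻⁴·A⁻⁴) · (s²·A²) · s⁻¹ · (kg⁻²·m²·s⁴) = m⁶·s·A⁻².

m⁶·s·A⁻²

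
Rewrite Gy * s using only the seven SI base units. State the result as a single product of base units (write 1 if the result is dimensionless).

Gy = m²·s⁻².
Combining: Gy·s = (m²·s⁻²) · s = m²·s⁻¹.

m²·s⁻¹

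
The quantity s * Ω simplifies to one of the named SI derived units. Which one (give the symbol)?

H

Ω = kg·m²·s⁻³·A⁻².
Combining: s·Ω = s · (kg·m²·s⁻³·A⁻²) = kg·m²·s⁻²·A⁻².
kg·m²·s⁻²·A⁻² is the base-SI form of the henry.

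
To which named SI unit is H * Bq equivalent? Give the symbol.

Ω

H = Wb/A (inductance = flux per current),
    = kg·m²·s⁻²·A⁻².
Bq = 1/s = s⁻¹ (activity is decays per second).
Combining: H·Bq = (kg·m²·s⁻²·A⁻²) · s⁻¹ = kg·m²·s⁻³·A⁻².
kg·m²·s⁻³·A⁻² is the base-SI form of the ohm.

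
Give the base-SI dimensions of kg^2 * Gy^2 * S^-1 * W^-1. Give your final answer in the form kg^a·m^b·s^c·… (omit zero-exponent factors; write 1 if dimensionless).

Gy = J/kg (absorbed dose = energy per mass),
    = m²·s⁻².
So Gy² = m⁴·s⁻⁴.
S = 1/Ω (conductance is reciprocal resistance),
    = kg⁻¹·m⁻²·s³·A².
So S⁻¹ = kg·m²·s⁻³·A⁻².
W = J/s (power = energy per time),
    = kg·m²·s⁻³.
So W⁻¹ = kg⁻¹·m⁻²·s³.
Combining: kg²·Gy²·S⁻¹·W⁻¹ = kg² · (m⁴·s⁻⁴) · (kg·m²·s⁻³·A⁻²) · (kg⁻¹·m⁻²·s³) = kg²·m⁴·s⁻⁴·A⁻².

kg²·m⁴·s⁻⁴·A⁻²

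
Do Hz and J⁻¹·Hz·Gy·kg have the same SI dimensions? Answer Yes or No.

Left side:
  Hz = 1/s = s⁻¹ (frequency is cycles per second).
Right side:
  J = kg·m²·s⁻².
  So J⁻¹ = kg⁻¹·m⁻²·s².
  Hz = s⁻¹.
  Gy = m²·s⁻².
  Combining: J⁻¹·Hz·Gy·kg = (kg⁻¹·m⁻²·s²) · s⁻¹ · (m²·s⁻²) · kg = s⁻¹.
Both reduce to s⁻¹.

Yes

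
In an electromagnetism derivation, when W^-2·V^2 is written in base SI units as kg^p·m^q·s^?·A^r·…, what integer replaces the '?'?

W = kg·m²·s⁻³.
So W⁻² = kg⁻²·m⁻⁴·s⁶.
V = kg·m²·s⁻³·A⁻¹.
So V² = kg²·m⁴·s⁻⁶·A⁻².
Combining: W⁻²·V² = (kg⁻²·m⁻⁴·s⁶) · (kg²·m⁴·s⁻⁶·A⁻²) = A⁻².
The exponent of s is 0.

0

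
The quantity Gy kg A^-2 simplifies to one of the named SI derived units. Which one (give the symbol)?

Gy = J/kg (absorbed dose = energy per mass),
    = m²·s⁻².
Combining: Gy·kg·A⁻² = (m²·s⁻²) · kg · A⁻² = kg·m²·s⁻²·A⁻².
kg·m²·s⁻²·A⁻² is the base-SI form of the henry.

H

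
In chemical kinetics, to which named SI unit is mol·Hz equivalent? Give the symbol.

kat

Hz = s⁻¹.
Combining: mol·Hz = mol · s⁻¹ = s⁻¹·mol.
s⁻¹·mol is the base-SI form of the katal.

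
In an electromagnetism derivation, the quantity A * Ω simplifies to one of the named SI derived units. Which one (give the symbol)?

Ω = V/A (resistance = voltage per current),
    = kg·m²·s⁻³·A⁻².
Combining: A·Ω = A · (kg·m²·s⁻³·A⁻²) = kg·m²·s⁻³·A⁻¹.
kg·m²·s⁻³·A⁻¹ is the base-SI form of the volt.

V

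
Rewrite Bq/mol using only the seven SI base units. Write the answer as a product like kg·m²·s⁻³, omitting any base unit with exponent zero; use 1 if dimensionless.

s⁻¹·mol⁻¹

Bq = s⁻¹.
Combining: mol⁻¹·Bq = mol⁻¹ · s⁻¹ = s⁻¹·mol⁻¹.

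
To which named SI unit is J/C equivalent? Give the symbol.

V

J = N·m (work = force × distance),
    = kg·m²·s⁻².
C = A·s = s·A (charge = current × time).
So C⁻¹ = s⁻¹·A⁻¹.
Combining: J·C⁻¹ = (kg·m²·s⁻²) · (s⁻¹·A⁻¹) = kg·m²·s⁻³·A⁻¹.
kg·m²·s⁻³·A⁻¹ is the base-SI form of the volt.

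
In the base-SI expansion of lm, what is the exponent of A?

lm = cd·sr = cd (luminous flux; sr is dimensionless).
The exponent of A is 0.

0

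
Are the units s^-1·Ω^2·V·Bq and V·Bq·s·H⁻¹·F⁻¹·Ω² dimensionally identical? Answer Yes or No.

Yes

Left side:
  Ω = V/A (resistance = voltage per current),
      = kg·m²·s⁻³·A⁻².
  So Ω² = kg²·m⁴·s⁻⁶·A⁻⁴.
  V = W/A (potential = power per current),
      = kg·m²·s⁻³·A⁻¹.
  Bq = 1/s = s⁻¹ (activity is decays per second).
  Combining: s⁻¹·Ω²·V·Bq = s⁻¹ · (kg²·m⁴·s⁻⁶·A⁻⁴) · (kg·m²·s⁻³·A⁻¹) · s⁻¹ = kg³·m⁶·s⁻¹¹·A⁻⁵.
Right side:
  V = kg·m²·s⁻³·A⁻¹.
  Bq = s⁻¹.
  H = kg·m²·s⁻²·A⁻².
  So H⁻¹ = kg⁻¹·m⁻²·s²·A².
  F = kg⁻¹·m⁻²·s⁴·A².
  So F⁻¹ = kg·m²·s⁻⁴·A⁻².
  Ω = kg·m²·s⁻³·A⁻².
  So Ω² = kg²·m⁴·s⁻⁶·A⁻⁴.
  Combining: V·Bq·s·H⁻¹·F⁻¹·Ω² = (kg·m²·s⁻³·A⁻¹) · s⁻¹ · s · (kg⁻¹·m⁻²·s²·A²) · (kg·m²·s⁻⁴·A⁻²) · (kg²·m⁴·s⁻⁶·A⁻⁴) = kg³·m⁶·s⁻¹¹·A⁻⁵.
Both reduce to kg³·m⁶·s⁻¹¹·A⁻⁵.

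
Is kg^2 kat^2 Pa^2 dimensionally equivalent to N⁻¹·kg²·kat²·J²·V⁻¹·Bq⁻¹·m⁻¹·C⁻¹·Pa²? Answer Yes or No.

Left side:
  kat = s⁻¹·mol.
  So kat² = s⁻²·mol².
  Pa = kg·m⁻¹·s⁻².
  So Pa² = kg²·m⁻²·s⁻⁴.
  Combining: kg²·kat²·Pa² = kg² · (s⁻²·mol²) · (kg²·m⁻²·s⁻⁴) = kg⁴·m⁻²·s⁻⁶·mol².
Right side:
  N = kg·m/s² = kg·m·s⁻² (force = mass × acceleration).
  So N⁻¹ = kg⁻¹·m⁻¹·s².
  kat = mol/s = s⁻¹·mol (catalytic activity).
  So kat² = s⁻²·mol².
  J = N·m (work = force × distance),
      = kg·m²·s⁻².
  So J² = kg²·m⁴·s⁻⁴.
  V = W/A (potential = power per current),
      = kg·m²·s⁻³·A⁻¹.
  So V⁻¹ = kg⁻¹·m⁻²·s³·A.
  Bq = 1/s = s⁻¹ (activity is decays per second).
  So Bq⁻¹ = s.
  C = A·s = s·A (charge = current × time).
  So C⁻¹ = s⁻¹·A⁻¹.
  Pa = N/m² (pressure = force per area),
      = kg·m⁻¹·s⁻².
  So Pa² = kg²·m⁻²·s⁻⁴.
  Combining: N⁻¹·kg²·kat²·J²·V⁻¹·Bq⁻¹·m⁻¹·C⁻¹·Pa² = (kg⁻¹·m⁻¹·s²) · kg² · (s⁻²·mol²) · (kg²·m⁴·s⁻⁴) · (kg⁻¹·m⁻²·s³·A) · s · m⁻¹ · (s⁻¹·A⁻¹) · (kg²·m⁻²·s⁻⁴) = kg⁴·m⁻²·s⁻⁵·mol².
Left is kg⁴·m⁻²·s⁻⁶·mol²; right is kg⁴·m⁻²·s⁻⁵·mol² — different.

No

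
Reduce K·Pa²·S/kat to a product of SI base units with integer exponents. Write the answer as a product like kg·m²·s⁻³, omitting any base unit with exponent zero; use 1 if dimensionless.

kg·m⁻⁴·A²·K·mol⁻¹

Pa = kg·m⁻¹·s⁻².
So Pa² = kg²·m⁻²·s⁻⁴.
S = kg⁻¹·m⁻²·s³·A².
kat = s⁻¹·mol.
So kat⁻¹ = s·mol⁻¹.
Combining: K·Pa²·S·kat⁻¹ = K · (kg²·m⁻²·s⁻⁴) · (kg⁻¹·m⁻²·s³·A²) · (s·mol⁻¹) = kg·m⁻⁴·A²·K·mol⁻¹.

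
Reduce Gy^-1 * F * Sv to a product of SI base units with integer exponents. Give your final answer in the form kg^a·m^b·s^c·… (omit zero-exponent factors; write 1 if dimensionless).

kg⁻¹·m⁻²·s⁴·A²

Gy = J/kg (absorbed dose = energy per mass),
    = m²·s⁻².
So Gy⁻¹ = m⁻²·s².
F = C/V (capacitance = charge per voltage),
    = A·s/(kg·m²·s⁻³·A⁻¹) (substituting C and V),
    = kg⁻¹·m⁻²·s⁴·A².
Sv = J/kg (equivalent dose = energy per mass),
    = m²·s⁻².
Combining: Gy⁻¹·F·Sv = (m⁻²·s²) · (kg⁻¹·m⁻²·s⁴·A²) · (m²·s⁻²) = kg⁻¹·m⁻²·s⁴·A².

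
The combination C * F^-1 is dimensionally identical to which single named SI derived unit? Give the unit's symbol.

C = A·s = s·A (charge = current × time).
F = C/V (capacitance = charge per voltage),
    = A·s/(kg·m²·s⁻³·A⁻¹) (substituting C and V),
    = kg⁻¹·m⁻²·s⁴·A².
So F⁻¹ = kg·m²·s⁻⁴·A⁻².
Combining: C·F⁻¹ = (s·A) · (kg·m²·s⁻⁴·A⁻²) = kg·m²·s⁻³·A⁻¹.
kg·m²·s⁻³·A⁻¹ is the base-SI form of the volt.

V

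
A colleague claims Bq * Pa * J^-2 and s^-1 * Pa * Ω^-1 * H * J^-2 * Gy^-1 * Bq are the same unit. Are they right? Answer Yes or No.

No

Left side:
  Bq = 1/s = s⁻¹ (activity is decays per second).
  Pa = N/m² (pressure = force per area),
      = kg·m⁻¹·s⁻².
  J = N·m (work = force × distance),
      = kg·m²·s⁻².
  So J⁻² = kg⁻²·m⁻⁴·s⁴.
  Combining: Bq·Pa·J⁻² = s⁻¹ · (kg·m⁻¹·s⁻²) · (kg⁻²·m⁻⁴·s⁴) = kg⁻¹·m⁻⁵·s.
Right side:
  Pa = N/m² (pressure = force per area),
      = kg·m⁻¹·s⁻².
  Ω = V/A (resistance = voltage per current),
      = kg·m²·s⁻³·A⁻².
  So Ω⁻¹ = kg⁻¹·m⁻²·s³·A².
  H = Wb/A (inductance = flux per current),
      = kg·m²·s⁻²·A⁻².
  J = N·m (work = force × distance),
      = kg·m²·s⁻².
  So J⁻² = kg⁻²·m⁻⁴·s⁴.
  Gy = J/kg (absorbed dose = energy per mass),
      = m²·s⁻².
  So Gy⁻¹ = m⁻²·s².
  Bq = 1/s = s⁻¹ (activity is decays per second).
  Combining: s⁻¹·Pa·Ω⁻¹·H·J⁻²·Gy⁻¹·Bq = s⁻¹ · (kg·m⁻¹·s⁻²) · (kg⁻¹·m⁻²·s³·A²) · (kg·m²·s⁻²·A⁻²) · (kg⁻²·m⁻⁴·s⁴) · (m⁻²·s²) · s⁻¹ = kg⁻¹·m⁻⁷·s³.
Left is kg⁻¹·m⁻⁵·s; right is kg⁻¹·m⁻⁷·s³ — different.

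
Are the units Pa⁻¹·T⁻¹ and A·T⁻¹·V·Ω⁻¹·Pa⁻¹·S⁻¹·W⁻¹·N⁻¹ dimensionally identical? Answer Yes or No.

No

Left side:
  Pa = N/m² (pressure = force per area),
      = kg·m⁻¹·s⁻².
  So Pa⁻¹ = kg⁻¹·m·s².
  T = Wb/m² (flux density = flux per area),
      = kg·s⁻²·A⁻¹.
  So T⁻¹ = kg⁻¹·s²·A.
  Combining: Pa⁻¹·T⁻¹ = (kg⁻¹·m·s²) · (kg⁻¹·s²·A) = kg⁻²·m·s⁴·A.
Right side:
  T = Wb/m² (flux density = flux per area),
      = kg·s⁻²·A⁻¹.
  So T⁻¹ = kg⁻¹·s²·A.
  V = W/A (potential = power per current),
      = kg·m²·s⁻³·A⁻¹.
  Ω = V/A (resistance = voltage per current),
      = kg·m²·s⁻³·A⁻².
  So Ω⁻¹ = kg⁻¹·m⁻²·s³·A².
  Pa = N/m² (pressure = force per area),
      = kg·m⁻¹·s⁻².
  So Pa⁻¹ = kg⁻¹·m·s².
  S = 1/Ω (conductance is reciprocal resistance),
      = kg⁻¹·m⁻²·s³·A².
  So S⁻¹ = kg·m²·s⁻³·A⁻².
  W = J/s (power = energy per time),
      = kg·m²·s⁻³.
  So W⁻¹ = kg⁻¹·m⁻²·s³.
  N = kg·m/s² = kg·m·s⁻² (force = mass × acceleration).
  So N⁻¹ = kg⁻¹·m⁻¹·s².
  Combining: A·T⁻¹·V·Ω⁻¹·Pa⁻¹·S⁻¹·W⁻¹·N⁻¹ = A · (kg⁻¹·s²·A) · (kg·m²·s⁻³·A⁻¹) · (kg⁻¹·m⁻²·s³·A²) · (kg⁻¹·m·s²) · (kg·m²·s⁻³·A⁻²) · (kg⁻¹·m⁻²·s³) · (kg⁻¹·m⁻¹·s²) = kg⁻³·s⁶·A.
Left is kg⁻²·m·s⁴·A; right is kg⁻³·s⁶·A — different.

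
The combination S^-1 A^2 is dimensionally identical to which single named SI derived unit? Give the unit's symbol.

S = kg⁻¹·m⁻²·s³·A².
So S⁻¹ = kg·m²·s⁻³·A⁻².
Combining: S⁻¹·A² = (kg·m²·s⁻³·A⁻²) · A² = kg·m²·s⁻³.
kg·m²·s⁻³ is the base-SI form of the watt.

W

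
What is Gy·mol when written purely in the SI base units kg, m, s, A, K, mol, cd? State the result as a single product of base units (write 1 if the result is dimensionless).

m²·s⁻²·mol

Gy = J/kg (absorbed dose = energy per mass),
    = m²·s⁻².
Combining: Gy·mol = (m²·s⁻²) · mol = m²·s⁻²·mol.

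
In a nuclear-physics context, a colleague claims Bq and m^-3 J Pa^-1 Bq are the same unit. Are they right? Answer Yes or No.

Left side:
  Bq = s⁻¹.
Right side:
  J = N·m (work = force × distance),
      = kg·m²·s⁻².
  Pa = N/m² (pressure = force per area),
      = kg·m⁻¹·s⁻².
  So Pa⁻¹ = kg⁻¹·m·s².
  Bq = 1/s = s⁻¹ (activity is decays per second).
  Combining: m⁻³·J·Pa⁻¹·Bq = m⁻³ · (kg·m²·s⁻²) · (kg⁻¹·m·s²) · s⁻¹ = s⁻¹.
Both reduce to s⁻¹.

Yes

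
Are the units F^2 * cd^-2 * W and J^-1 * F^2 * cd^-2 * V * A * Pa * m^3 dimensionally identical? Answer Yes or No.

Left side:
  F = C/V (capacitance = charge per voltage),
      = A·s/(kg·m²·s⁻³·A⁻¹) (substituting C and V),
      = kg⁻¹·m⁻²·s⁴·A².
  So F² = kg⁻²·m⁻⁴·s⁸·A⁴.
  W = J/s (power = energy per time),
      = kg·m²·s⁻³.
  Combining: F²·cd⁻²·W = (kg⁻²·m⁻⁴·s⁸·A⁴) · cd⁻² · (kg·m²·s⁻³) = kg⁻¹·m⁻²·s⁵·A⁴·cd⁻².
Right side:
  J = N·m (work = force × distance),
      = kg·m²·s⁻².
  So J⁻¹ = kg⁻¹·m⁻²·s².
  F = C/V (capacitance = charge per voltage),
      = A·s/(kg·m²·s⁻³·A⁻¹) (substituting C and V),
      = kg⁻¹·m⁻²·s⁴·A².
  So F² = kg⁻²·m⁻⁴·s⁸·A⁴.
  V = W/A (potential = power per current),
      = kg·m²·s⁻³·A⁻¹.
  Pa = N/m² (pressure = force per area),
      = kg·m⁻¹·s⁻².
  Combining: J⁻¹·F²·cd⁻²·V·A·Pa·m³ = (kg⁻¹·m⁻²·s²) · (kg⁻²·m⁻⁴·s⁸·A⁴) · cd⁻² · (kg·m²·s⁻³·A⁻¹) · A · (kg·m⁻¹·s⁻²) · m³ = kg⁻¹·m⁻²·s⁵·A⁴·cd⁻².
Both reduce to kg⁻¹·m⁻²·s⁵·A⁴·cd⁻².

Yes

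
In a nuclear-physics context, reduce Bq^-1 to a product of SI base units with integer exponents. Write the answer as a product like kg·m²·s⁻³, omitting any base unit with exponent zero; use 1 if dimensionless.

Bq = 1/s = s⁻¹ (activity is decays per second).
So Bq⁻¹ = s.

s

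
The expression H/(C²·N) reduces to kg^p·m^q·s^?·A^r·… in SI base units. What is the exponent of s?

C = A·s = s·A (charge = current × time).
So C⁻² = s⁻²·A⁻².
N = kg·m/s² = kg·m·s⁻² (force = mass × acceleration).
So N⁻¹ = kg⁻¹·m⁻¹·s².
H = Wb/A (inductance = flux per current),
    = kg·m²·s⁻²·A⁻².
Combining: C⁻²·N⁻¹·H = (s⁻²·A⁻²) · (kg⁻¹·m⁻¹·s²) · (kg·m²·s⁻²·A⁻²) = m·s⁻²·A⁻⁴.
The exponent of s is -2.

-2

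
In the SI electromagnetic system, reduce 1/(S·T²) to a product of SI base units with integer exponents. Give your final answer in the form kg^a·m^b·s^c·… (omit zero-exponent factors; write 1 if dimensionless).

S = 1/Ω (conductance is reciprocal resistance),
    = kg⁻¹·m⁻²·s³·A².
So S⁻¹ = kg·m²·s⁻³·A⁻².
T = Wb/m² (flux density = flux per area),
    = kg·s⁻²·A⁻¹.
So T⁻² = kg⁻²·s⁴·A².
Combining: S⁻¹·T⁻² = (kg·m²·s⁻³·A⁻²) · (kg⁻²·s⁴·A²) = kg⁻¹·m²·s.

kg⁻¹·m²·s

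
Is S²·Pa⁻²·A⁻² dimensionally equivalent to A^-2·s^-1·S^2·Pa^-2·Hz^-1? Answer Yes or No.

Left side:
  S = 1/Ω (conductance is reciprocal resistance),
      = kg⁻¹·m⁻²·s³·A².
  So S² = kg⁻²·m⁻⁴·s⁶·A⁴.
  Pa = N/m² (pressure = force per area),
      = kg·m⁻¹·s⁻².
  So Pa⁻² = kg⁻²·m²·s⁴.
  Combining: S²·Pa⁻²·A⁻² = (kg⁻²·m⁻⁴·s⁶·A⁴) · (kg⁻²·m²·s⁴) · A⁻² = kg⁻⁴·m⁻²·s¹⁰·A².
Right side:
  S = 1/Ω (conductance is reciprocal resistance),
      = kg⁻¹·m⁻²·s³·A².
  So S² = kg⁻²·m⁻⁴·s⁶·A⁴.
  Pa = N/m² (pressure = force per area),
      = kg·m⁻¹·s⁻².
  So Pa⁻² = kg⁻²·m²·s⁴.
  Hz = 1/s = s⁻¹ (frequency is cycles per second).
  So Hz⁻¹ = s.
  Combining: A⁻²·s⁻¹·S²·Pa⁻²·Hz⁻¹ = A⁻² · s⁻¹ · (kg⁻²·m⁻⁴·s⁶·A⁴) · (kg⁻²·m²·s⁴) · s = kg⁻⁴·m⁻²·s¹⁰·A².
Both reduce to kg⁻⁴·m⁻²·s¹⁰·A².

Yes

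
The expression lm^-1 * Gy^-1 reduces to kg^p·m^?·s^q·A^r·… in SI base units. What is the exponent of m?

-2

lm = cd·sr = cd (luminous flux; sr is dimensionless).
So lm⁻¹ = cd⁻¹.
Gy = J/kg (absorbed dose = energy per mass),
    = m²·s⁻².
So Gy⁻¹ = m⁻²·s².
Combining: lm⁻¹·Gy⁻¹ = cd⁻¹ · (m⁻²·s²) = m⁻²·s²·cd⁻¹.
The exponent of m is -2.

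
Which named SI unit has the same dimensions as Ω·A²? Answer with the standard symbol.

W

Ω = V/A (resistance = voltage per current),
    = kg·m²·s⁻³·A⁻².
Combining: Ω·A² = (kg·m²·s⁻³·A⁻²) · A² = kg·m²·s⁻³.
kg·m²·s⁻³ is the base-SI form of the watt.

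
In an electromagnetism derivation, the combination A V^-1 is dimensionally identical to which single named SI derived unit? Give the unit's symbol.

S

V = kg·m²·s⁻³·A⁻¹.
So V⁻¹ = kg⁻¹·m⁻²·s³·A.
Combining: A·V⁻¹ = A · (kg⁻¹·m⁻²·s³·A) = kg⁻¹·m⁻²·s³·A².
kg⁻¹·m⁻²·s³·A² is the base-SI form of the siemens.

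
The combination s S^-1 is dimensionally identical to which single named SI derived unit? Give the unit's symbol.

S = 1/Ω (conductance is reciprocal resistance),
    = kg⁻¹·m⁻²·s³·A².
So S⁻¹ = kg·m²·s⁻³·A⁻².
Combining: s·S⁻¹ = s · (kg·m²·s⁻³·A⁻²) = kg·m²·s⁻²·A⁻².
kg·m²·s⁻²·A⁻² is the base-SI form of the henry.

H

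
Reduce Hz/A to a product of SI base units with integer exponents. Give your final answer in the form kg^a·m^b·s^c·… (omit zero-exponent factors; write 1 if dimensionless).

Hz = 1/s = s⁻¹ (frequency is cycles per second).
Combining: Hz·A⁻¹ = s⁻¹ · A⁻¹ = s⁻¹·A⁻¹.

s⁻¹·A⁻¹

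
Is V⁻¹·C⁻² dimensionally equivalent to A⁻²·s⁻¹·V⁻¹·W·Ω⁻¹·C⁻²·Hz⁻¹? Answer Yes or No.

Left side:
  V = W/A (potential = power per current),
      = kg·m²·s⁻³·A⁻¹.
  So V⁻¹ = kg⁻¹·m⁻²·s³·A.
  C = A·s = s·A (charge = current × time).
  So C⁻² = s⁻²·A⁻².
  Combining: V⁻¹·C⁻² = (kg⁻¹·m⁻²·s³·A) · (s⁻²·A⁻²) = kg⁻¹·m⁻²·s·A⁻¹.
Right side:
  V = W/A (potential = power per current),
      = kg·m²·s⁻³·A⁻¹.
  So V⁻¹ = kg⁻¹·m⁻²·s³·A.
  W = J/s (power = energy per time),
      = kg·m²·s⁻³.
  Ω = V/A (resistance = voltage per current),
      = kg·m²·s⁻³·A⁻².
  So Ω⁻¹ = kg⁻¹·m⁻²·s³·A².
  C = A·s = s·A (charge = current × time).
  So C⁻² = s⁻²·A⁻².
  Hz = 1/s = s⁻¹ (frequency is cycles per second).
  So Hz⁻¹ = s.
  Combining: A⁻²·s⁻¹·V⁻¹·W·Ω⁻¹·C⁻²·Hz⁻¹ = A⁻² · s⁻¹ · (kg⁻¹·m⁻²·s³·A) · (kg·m²·s⁻³) · (kg⁻¹·m⁻²·s³·A²) · (s⁻²·A⁻²) · s = kg⁻¹·m⁻²·s·A⁻¹.
Both reduce to kg⁻¹·m⁻²·s·A⁻¹.

Yes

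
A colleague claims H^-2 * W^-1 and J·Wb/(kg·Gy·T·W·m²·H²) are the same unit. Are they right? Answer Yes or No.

Left side:
  H = Wb/A (inductance = flux per current),
      = kg·m²·s⁻²·A⁻².
  So H⁻² = kg⁻²·m⁻⁴·s⁴·A⁴.
  W = J/s (power = energy per time),
      = kg·m²·s⁻³.
  So W⁻¹ = kg⁻¹·m⁻²·s³.
  Combining: H⁻²·W⁻¹ = (kg⁻²·m⁻⁴·s⁴·A⁴) · (kg⁻¹·m⁻²·s³) = kg⁻³·m⁻⁶·s⁷·A⁴.
Right side:
  J = kg·m²·s⁻².
  Gy = m²·s⁻².
  So Gy⁻¹ = m⁻²·s².
  T = kg·s⁻²·A⁻¹.
  So T⁻¹ = kg⁻¹·s²·A.
  W = kg·m²·s⁻³.
  So W⁻¹ = kg⁻¹·m⁻²·s³.
  Wb = kg·m²·s⁻²·A⁻¹.
  H = kg·m²·s⁻²·A⁻².
  So H⁻² = kg⁻²·m⁻⁴·s⁴·A⁴.
  Combining: kg⁻¹·J·Gy⁻¹·T⁻¹·W⁻¹·Wb·m⁻²·H⁻² = kg⁻¹ · (kg·m²·s⁻²) · (m⁻²·s²) · (kg⁻¹·s²·A) · (kg⁻¹·m⁻²·s³) · (kg·m²·s⁻²·A⁻¹) · m⁻² · (kg⁻²·m⁻⁴·s⁴·A⁴) = kg⁻³·m⁻⁶·s⁷·A⁴.
Both reduce to kg⁻³·m⁻⁶·s⁷·A⁴.

Yes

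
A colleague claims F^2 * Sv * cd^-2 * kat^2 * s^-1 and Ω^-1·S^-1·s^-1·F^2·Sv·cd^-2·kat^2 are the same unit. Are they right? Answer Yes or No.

Left side:
  F = kg⁻¹·m⁻²·s⁴·A².
  So F² = kg⁻²·m⁻⁴·s⁸·A⁴.
  Sv = m²·s⁻².
  kat = s⁻¹·mol.
  So kat² = s⁻²·mol².
  Combining: F²·Sv·cd⁻²·kat²·s⁻¹ = (kg⁻²·m⁻⁴·s⁸·A⁴) · (m²·s⁻²) · cd⁻² · (s⁻²·mol²) · s⁻¹ = kg⁻²·m⁻²·s³·A⁴·mol²·cd⁻².
Right side:
  Ω = V/A (resistance = voltage per current),
      = kg·m²·s⁻³·A⁻².
  So Ω⁻¹ = kg⁻¹·m⁻²·s³·A².
  S = 1/Ω (conductance is reciprocal resistance),
      = kg⁻¹·m⁻²·s³·A².
  So S⁻¹ = kg·m²·s⁻³·A⁻².
  F = C/V (capacitance = charge per voltage),
      = A·s/(kg·m²·s⁻³·A⁻¹) (substituting C and V),
      = kg⁻¹·m⁻²·s⁴·A².
  So F² = kg⁻²·m⁻⁴·s⁸·A⁴.
  Sv = J/kg (equivalent dose = energy per mass),
      = m²·s⁻².
  kat = mol/s = s⁻¹·mol (catalytic activity).
  So kat² = s⁻²·mol².
  Combining: Ω⁻¹·S⁻¹·s⁻¹·F²·Sv·cd⁻²·kat² = (kg⁻¹·m⁻²·s³·A²) · (kg·m²·s⁻³·A⁻²) · s⁻¹ · (kg⁻²·m⁻⁴·s⁸·A⁴) · (m²·s⁻²) · cd⁻² · (s⁻²·mol²) = kg⁻²·m⁻²·s³·A⁴·mol²·cd⁻².
Both reduce to kg⁻²·m⁻²·s³·A⁴·mol²·cd⁻².

Yes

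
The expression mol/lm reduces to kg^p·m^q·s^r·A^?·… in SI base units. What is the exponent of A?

0

lm = cd·sr = cd (luminous flux; sr is dimensionless).
So lm⁻¹ = cd⁻¹.
Combining: lm⁻¹·mol = cd⁻¹ · mol = mol·cd⁻¹.
The exponent of A is 0.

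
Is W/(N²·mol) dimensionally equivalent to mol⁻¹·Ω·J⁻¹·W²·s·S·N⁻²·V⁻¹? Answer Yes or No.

Left side:
  N = kg·m·s⁻².
  So N⁻² = kg⁻²·m⁻²·s⁴.
  W = kg·m²·s⁻³.
  Combining: N⁻²·mol⁻¹·W = (kg⁻²·m⁻²·s⁴) · mol⁻¹ · (kg·m²·s⁻³) = kg⁻¹·s·mol⁻¹.
Right side:
  Ω = V/A (resistance = voltage per current),
      = kg·m²·s⁻³·A⁻².
  J = N·m (work = force × distance),
      = kg·m²·s⁻².
  So J⁻¹ = kg⁻¹·m⁻²·s².
  W = J/s (power = energy per time),
      = kg·m²·s⁻³.
  So W² = kg²·m⁴·s⁻⁶.
  S = 1/Ω (conductance is reciprocal resistance),
      = kg⁻¹·m⁻²·s³·A².
  N = kg·m/s² = kg·m·s⁻² (force = mass × acceleration).
  So N⁻² = kg⁻²·m⁻²·s⁴.
  V = W/A (potential = power per current),
      = kg·m²·s⁻³·A⁻¹.
  So V⁻¹ = kg⁻¹·m⁻²·s³·A.
  Combining: mol⁻¹·Ω·J⁻¹·W²·s·S·N⁻²·V⁻¹ = mol⁻¹ · (kg·m²·s⁻³·A⁻²) · (kg⁻¹·m⁻²·s²) · (kg²·m⁴·s⁻⁶) · s · (kg⁻¹·m⁻²·s³·A²) · (kg⁻²·m⁻²·s⁴) · (kg⁻¹·m⁻²·s³·A) = kg⁻²·m⁻²·s⁴·A·mol⁻¹.
Left is kg⁻¹·s·mol⁻¹; right is kg⁻²·m⁻²·s⁴·A·mol⁻¹ — different.

No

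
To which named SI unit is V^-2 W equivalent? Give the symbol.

V = W/A (potential = power per current),
    = kg·m²·s⁻³·A⁻¹.
So V⁻² = kg⁻²·m⁻⁴·s⁶·A².
W = J/s (power = energy per time),
    = kg·m²·s⁻³.
Combining: V⁻²·W = (kg⁻²·m⁻⁴·s⁶·A²) · (kg·m²·s⁻³) = kg⁻¹·m⁻²·s³·A².
kg⁻¹·m⁻²·s³·A² is the base-SI form of the siemens.

S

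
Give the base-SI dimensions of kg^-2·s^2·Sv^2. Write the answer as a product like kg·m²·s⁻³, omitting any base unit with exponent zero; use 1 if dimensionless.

kg⁻²·m⁴·s⁻²

Sv = m²·s⁻².
So Sv² = m⁴·s⁻⁴.
Combining: kg⁻²·s²·Sv² = kg⁻² · s² · (m⁴·s⁻⁴) = kg⁻²·m⁴·s⁻².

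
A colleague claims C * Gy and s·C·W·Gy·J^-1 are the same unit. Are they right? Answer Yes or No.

Left side:
  C = A·s = s·A (charge = current × time).
  Gy = J/kg (absorbed dose = energy per mass),
      = m²·s⁻².
  Combining: C·Gy = (s·A) · (m²·s⁻²) = m²·s⁻¹·A.
Right side:
  C = s·A.
  W = kg·m²·s⁻³.
  Gy = m²·s⁻².
  J = kg·m²·s⁻².
  So J⁻¹ = kg⁻¹·m⁻²·s².
  Combining: s·C·W·Gy·J⁻¹ = s · (s·A) · (kg·m²·s⁻³) · (m²·s⁻²) · (kg⁻¹·m⁻²·s²) = m²·s⁻¹·A.
Both reduce to m²·s⁻¹·A.

Yes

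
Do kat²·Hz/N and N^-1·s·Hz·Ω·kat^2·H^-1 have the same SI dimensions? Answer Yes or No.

Left side:
  kat = mol/s = s⁻¹·mol (catalytic activity).
  So kat² = s⁻²·mol².
  Hz = 1/s = s⁻¹ (frequency is cycles per second).
  N = kg·m/s² = kg·m·s⁻² (force = mass × acceleration).
  So N⁻¹ = kg⁻¹·m⁻¹·s².
  Combining: kat²·Hz·N⁻¹ = (s⁻²·mol²) · s⁻¹ · (kg⁻¹·m⁻¹·s²) = kg⁻¹·m⁻¹·s⁻¹·mol².
Right side:
  N = kg·m·s⁻².
  So N⁻¹ = kg⁻¹·m⁻¹·s².
  Hz = s⁻¹.
  Ω = kg·m²·s⁻³·A⁻².
  kat = s⁻¹·mol.
  So kat² = s⁻²·mol².
  H = kg·m²·s⁻²·A⁻².
  So H⁻¹ = kg⁻¹·m⁻²·s²·A².
  Combining: N⁻¹·s·Hz·Ω·kat²·H⁻¹ = (kg⁻¹·m⁻¹·s²) · s · s⁻¹ · (kg·m²·s⁻³·A⁻²) · (s⁻²·mol²) · (kg⁻¹·m⁻²·s²·A²) = kg⁻¹·m⁻¹·s⁻¹·mol².
Both reduce to kg⁻¹·m⁻¹·s⁻¹·mol².

Yes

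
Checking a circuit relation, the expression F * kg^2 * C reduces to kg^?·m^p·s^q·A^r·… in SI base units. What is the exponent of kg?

F = C/V (capacitance = charge per voltage),
    = A·s/(kg·m²·s⁻³·A⁻¹) (substituting C and V),
    = kg⁻¹·m⁻²·s⁴·A².
C = A·s = s·A (charge = current × time).
Combining: F·kg²·C = (kg⁻¹·m⁻²·s⁴·A²) · kg² · (s·A) = kg·m⁻²·s⁵·A³.
The exponent of kg is 1.

1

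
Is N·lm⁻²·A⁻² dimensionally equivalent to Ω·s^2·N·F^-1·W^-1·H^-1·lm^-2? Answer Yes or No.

Left side:
  N = kg·m·s⁻².
  lm = cd.
  So lm⁻² = cd⁻².
  Combining: N·lm⁻²·A⁻² = (kg·m·s⁻²) · cd⁻² · A⁻² = kg·m·s⁻²·A⁻²·cd⁻².
Right side:
  Ω = V/A (resistance = voltage per current),
      = kg·m²·s⁻³·A⁻².
  N = kg·m/s² = kg·m·s⁻² (force = mass × acceleration).
  F = C/V (capacitance = charge per voltage),
      = A·s/(kg·m²·s⁻³·A⁻¹) (substituting C and V),
      = kg⁻¹·m⁻²·s⁴·A².
  So F⁻¹ = kg·m²·s⁻⁴·A⁻².
  W = J/s (power = energy per time),
      = kg·m²·s⁻³.
  So W⁻¹ = kg⁻¹·m⁻²·s³.
  H = Wb/A (inductance = flux per current),
      = kg·m²·s⁻²·A⁻².
  So H⁻¹ = kg⁻¹·m⁻²·s²·A².
  lm = cd·sr = cd (luminous flux; sr is dimensionless).
  So lm⁻² = cd⁻².
  Combining: Ω·s²·N·F⁻¹·W⁻¹·H⁻¹·lm⁻² = (kg·m²·s⁻³·A⁻²) · s² · (kg·m·s⁻²) · (kg·m²·s⁻⁴·A⁻²) · (kg⁻¹·m⁻²·s³) · (kg⁻¹·m⁻²·s²·A²) · cd⁻² = kg·m·s⁻²·A⁻²·cd⁻².
Both reduce to kg·m·s⁻²·A⁻²·cd⁻².

Yes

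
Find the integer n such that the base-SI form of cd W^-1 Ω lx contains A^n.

-2

W = kg·m²·s⁻³.
So W⁻¹ = kg⁻¹·m⁻²·s³.
Ω = kg·m²·s⁻³·A⁻².
lx = m⁻²·cd.
Combining: cd·W⁻¹·Ω·lx = cd · (kg⁻¹·m⁻²·s³) · (kg·m²·s⁻³·A⁻²) · (m⁻²·cd) = m⁻²·A⁻²·cd².
The exponent of A is -2.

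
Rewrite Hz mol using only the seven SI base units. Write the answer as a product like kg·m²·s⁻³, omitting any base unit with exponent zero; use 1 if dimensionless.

Hz = 1/s = s⁻¹ (frequency is cycles per second).
Combining: Hz·mol = s⁻¹ · mol = s⁻¹·mol.

s⁻¹·mol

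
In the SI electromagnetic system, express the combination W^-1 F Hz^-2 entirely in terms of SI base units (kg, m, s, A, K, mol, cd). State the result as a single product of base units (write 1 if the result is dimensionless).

kg⁻²·m⁻⁴·s⁹·A²

W = J/s (power = energy per time),
    = kg·m²·s⁻³.
So W⁻¹ = kg⁻¹·m⁻²·s³.
F = C/V (capacitance = charge per voltage),
    = A·s/(kg·m²·s⁻³·A⁻¹) (substituting C and V),
    = kg⁻¹·m⁻²·s⁴·A².
Hz = 1/s = s⁻¹ (frequency is cycles per second).
So Hz⁻² = s².
Combining: W⁻¹·F·Hz⁻² = (kg⁻¹·m⁻²·s³) · (kg⁻¹·m⁻²·s⁴·A²) · s² = kg⁻²·m⁻⁴·s⁹·A².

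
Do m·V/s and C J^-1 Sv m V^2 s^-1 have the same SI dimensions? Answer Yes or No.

Left side:
  V = kg·m²·s⁻³·A⁻¹.
  Combining: s⁻¹·m·V = s⁻¹ · m · (kg·m²·s⁻³·A⁻¹) = kg·m³·s⁻⁴·A⁻¹.
Right side:
  C = s·A.
  J = kg·m²·s⁻².
  So J⁻¹ = kg⁻¹·m⁻²·s².
  Sv = m²·s⁻².
  V = kg·m²·s⁻³·A⁻¹.
  So V² = kg²·m⁴·s⁻⁶·A⁻².
  Combining: C·J⁻¹·Sv·m·V²·s⁻¹ = (s·A) · (kg⁻¹·m⁻²·s²) · (m²·s⁻²) · m · (kg²·m⁴·s⁻⁶·A⁻²) · s⁻¹ = kg·m⁵·s⁻⁶·A⁻¹.
Left is kg·m³·s⁻⁴·A⁻¹; right is kg·m⁵·s⁻⁶·A⁻¹ — different.

No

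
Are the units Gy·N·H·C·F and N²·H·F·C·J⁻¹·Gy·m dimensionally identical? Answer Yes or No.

Left side:
  Gy = m²·s⁻².
  N = kg·m·s⁻².
  H = kg·m²·s⁻²·A⁻².
  C = s·A.
  F = kg⁻¹·m⁻²·s⁴·A².
  Combining: Gy·N·H·C·F = (m²·s⁻²) · (kg·m·s⁻²) · (kg·m²·s⁻²·A⁻²) · (s·A) · (kg⁻¹·m⁻²·s⁴·A²) = kg·m³·s⁻¹·A.
Right side:
  N = kg·m·s⁻².
  So N² = kg²·m²·s⁻⁴.
  H = kg·m²·s⁻²·A⁻².
  F = kg⁻¹·m⁻²·s⁴·A².
  C = s·A.
  J = kg·m²·s⁻².
  So J⁻¹ = kg⁻¹·m⁻²·s².
  Gy = m²·s⁻².
  Combining: N²·H·F·C·J⁻¹·Gy·m = (kg²·m²·s⁻⁴) · (kg·m²·s⁻²·A⁻²) · (kg⁻¹·m⁻²·s⁴·A²) · (s·A) · (kg⁻¹·m⁻²·s²) · (m²·s⁻²) · m = kg·m³·s⁻¹·A.
Both reduce to kg·m³·s⁻¹·A.

Yes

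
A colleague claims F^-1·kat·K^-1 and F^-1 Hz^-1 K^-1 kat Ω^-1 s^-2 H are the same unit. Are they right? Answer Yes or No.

Yes

Left side:
  F = C/V (capacitance = charge per voltage),
      = A·s/(kg·m²·s⁻³·A⁻¹) (substituting C and V),
      = kg⁻¹·m⁻²·s⁴·A².
  So F⁻¹ = kg·m²·s⁻⁴·A⁻².
  kat = mol/s = s⁻¹·mol (catalytic activity).
  Combining: F⁻¹·kat·K⁻¹ = (kg·m²·s⁻⁴·A⁻²) · (s⁻¹·mol) · K⁻¹ = kg·m²·s⁻⁵·A⁻²·K⁻¹·mol.
Right side:
  F = kg⁻¹·m⁻²·s⁴·A².
  So F⁻¹ = kg·m²·s⁻⁴·A⁻².
  Hz = s⁻¹.
  So Hz⁻¹ = s.
  kat = s⁻¹·mol.
  Ω = kg·m²·s⁻³·A⁻².
  So Ω⁻¹ = kg⁻¹·m⁻²·s³·A².
  H = kg·m²·s⁻²·A⁻².
  Combining: F⁻¹·Hz⁻¹·K⁻¹·kat·Ω⁻¹·s⁻²·H = (kg·m²·s⁻⁴·A⁻²) · s · K⁻¹ · (s⁻¹·mol) · (kg⁻¹·m⁻²·s³·A²) · s⁻² · (kg·m²·s⁻²·A⁻²) = kg·m²·s⁻⁵·A⁻²·K⁻¹·mol.
Both reduce to kg·m²·s⁻⁵·A⁻²·K⁻¹·mol.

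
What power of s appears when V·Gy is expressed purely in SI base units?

-5

V = W/A (potential = power per current),
    = kg·m²·s⁻³·A⁻¹.
Gy = J/kg (absorbed dose = energy per mass),
    = m²·s⁻².
Combining: V·Gy = (kg·m²·s⁻³·A⁻¹) · (m²·s⁻²) = kg·m⁴·s⁻⁵·A⁻¹.
The exponent of s is -5.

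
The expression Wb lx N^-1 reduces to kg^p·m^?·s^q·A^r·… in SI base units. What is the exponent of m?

-1

Wb = V·s (flux: a volt is a weber per second),
    = kg·m²·s⁻²·A⁻¹.
lx = lm/m² (illuminance = luminous flux per area),
    = m⁻²·cd.
N = kg·m/s² = kg·m·s⁻² (force = mass × acceleration).
So N⁻¹ = kg⁻¹·m⁻¹·s².
Combining: Wb·lx·N⁻¹ = (kg·m²·s⁻²·A⁻¹) · (m⁻²·cd) · (kg⁻¹·m⁻¹·s²) = m⁻¹·A⁻¹·cd.
The exponent of m is -1.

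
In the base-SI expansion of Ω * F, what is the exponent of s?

1

Ω = V/A (resistance = voltage per current),
    = kg·m²·s⁻³·A⁻².
F = C/V (capacitance = charge per voltage),
    = A·s/(kg·m²·s⁻³·A⁻¹) (substituting C and V),
    = kg⁻¹·m⁻²·s⁴·A².
Combining: Ω·F = (kg·m²·s⁻³·A⁻²) · (kg⁻¹·m⁻²·s⁴·A²) = s.
The exponent of s is 1.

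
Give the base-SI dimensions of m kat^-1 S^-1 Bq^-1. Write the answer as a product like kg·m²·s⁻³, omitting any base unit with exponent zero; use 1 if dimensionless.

kat = mol/s = s⁻¹·mol (catalytic activity).
So kat⁻¹ = s·mol⁻¹.
S = 1/Ω (conductance is reciprocal resistance),
    = kg⁻¹·m⁻²·s³·A².
So S⁻¹ = kg·m²·s⁻³·A⁻².
Bq = 1/s = s⁻¹ (activity is decays per second).
So Bq⁻¹ = s.
Combining: m·kat⁻¹·S⁻¹·Bq⁻¹ = m · (s·mol⁻¹) · (kg·m²·s⁻³·A⁻²) · s = kg·m³·s⁻¹·A⁻²·mol⁻¹.

kg·m³·s⁻¹·A⁻²·mol⁻¹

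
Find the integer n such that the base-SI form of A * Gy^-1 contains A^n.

1

Gy = J/kg (absorbed dose = energy per mass),
    = m²·s⁻².
So Gy⁻¹ = m⁻²·s².
Combining: A·Gy⁻¹ = A · (m⁻²·s²) = m⁻²·s²·A.
The exponent of A is 1.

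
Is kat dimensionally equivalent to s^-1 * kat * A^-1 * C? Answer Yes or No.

Left side:
  kat = s⁻¹·mol.
Right side:
  kat = mol/s = s⁻¹·mol (catalytic activity).
  C = A·s = s·A (charge = current × time).
  Combining: s⁻¹·kat·A⁻¹·C = s⁻¹ · (s⁻¹·mol) · A⁻¹ · (s·A) = s⁻¹·mol.
Both reduce to s⁻¹·mol.

Yes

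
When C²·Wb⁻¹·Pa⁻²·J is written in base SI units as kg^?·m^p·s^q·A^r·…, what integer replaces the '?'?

C = A·s = s·A (charge = current × time).
So C² = s²·A².
Wb = V·s (flux: a volt is a weber per second),
    = kg·m²·s⁻²·A⁻¹.
So Wb⁻¹ = kg⁻¹·m⁻²·s²·A.
Pa = N/m² (pressure = force per area),
    = kg·m⁻¹·s⁻².
So Pa⁻² = kg⁻²·m²·s⁴.
J = N·m (work = force × distance),
    = kg·m²·s⁻².
Combining: C²·Wb⁻¹·Pa⁻²·J = (s²·A²) · (kg⁻¹·m⁻²·s²·A) · (kg⁻²·m²·s⁴) · (kg·m²·s⁻²) = kg⁻²·m²·s⁶·A³.
The exponent of kg is -2.

-2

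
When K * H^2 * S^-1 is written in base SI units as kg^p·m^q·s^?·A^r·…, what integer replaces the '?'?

H = kg·m²·s⁻²·A⁻².
So H² = kg²·m⁴·s⁻⁴·A⁻⁴.
S = kg⁻¹·m⁻²·s³·A².
So S⁻¹ = kg·m²·s⁻³·A⁻².
Combining: K·H²·S⁻¹ = K · (kg²·m⁴·s⁻⁴·A⁻⁴) · (kg·m²·s⁻³·A⁻²) = kg³·m⁶·s⁻⁷·A⁻⁶·K.
The exponent of s is -7.

-7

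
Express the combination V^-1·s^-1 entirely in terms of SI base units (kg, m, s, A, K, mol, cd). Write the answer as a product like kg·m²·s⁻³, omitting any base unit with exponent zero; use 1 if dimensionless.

V = W/A (potential = power per current),
    = kg·m²·s⁻³·A⁻¹.
So V⁻¹ = kg⁻¹·m⁻²·s³·A.
Combining: V⁻¹·s⁻¹ = (kg⁻¹·m⁻²·s³·A) · s⁻¹ = kg⁻¹·m⁻²·s²·A.

kg⁻¹·m⁻²·s²·A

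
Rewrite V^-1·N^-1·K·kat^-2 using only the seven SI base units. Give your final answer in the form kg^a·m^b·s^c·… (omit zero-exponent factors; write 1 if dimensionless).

V = kg·m²·s⁻³·A⁻¹.
So V⁻¹ = kg⁻¹·m⁻²·s³·A.
N = kg·m·s⁻².
So N⁻¹ = kg⁻¹·m⁻¹·s².
kat = s⁻¹·mol.
So kat⁻² = s²·mol⁻².
Combining: V⁻¹·N⁻¹·K·kat⁻² = (kg⁻¹·m⁻²·s³·A) · (kg⁻¹·m⁻¹·s²) · K · (s²·mol⁻²) = kg⁻²·m⁻³·s⁷·A·K·mol⁻².

kg⁻²·m⁻³·s⁷·A·K·mol⁻²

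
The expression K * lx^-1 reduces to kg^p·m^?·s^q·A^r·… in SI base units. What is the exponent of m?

lx = lm/m² (illuminance = luminous flux per area),
    = m⁻²·cd.
So lx⁻¹ = m²·cd⁻¹.
Combining: K·lx⁻¹ = K · (m²·cd⁻¹) = m²·K·cd⁻¹.
The exponent of m is 2.

2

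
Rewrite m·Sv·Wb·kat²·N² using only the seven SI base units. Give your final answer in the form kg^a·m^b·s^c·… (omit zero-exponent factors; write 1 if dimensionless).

Sv = m²·s⁻².
Wb = kg·m²·s⁻²·A⁻¹.
kat = s⁻¹·mol.
So kat² = s⁻²·mol².
N = kg·m·s⁻².
So N² = kg²·m²·s⁻⁴.
Combining: m·Sv·Wb·kat²·N² = m · (m²·s⁻²) · (kg·m²·s⁻²·A⁻¹) · (s⁻²·mol²) · (kg²·m²·s⁻⁴) = kg³·m⁷·s⁻¹⁰·A⁻¹·mol².

kg³·m⁷·s⁻¹⁰·A⁻¹·mol²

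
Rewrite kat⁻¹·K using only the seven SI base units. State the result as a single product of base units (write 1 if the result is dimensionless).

kat = mol/s = s⁻¹·mol (catalytic activity).
So kat⁻¹ = s·mol⁻¹.
Combining: kat⁻¹·K = (s·mol⁻¹) · K = s·K·mol⁻¹.

s·K·mol⁻¹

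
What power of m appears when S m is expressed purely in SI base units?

-1

S = 1/Ω (conductance is reciprocal resistance),
    = kg⁻¹·m⁻²·s³·A².
Combining: S·m = (kg⁻¹·m⁻²·s³·A²) · m = kg⁻¹·m⁻¹·s³·A².
The exponent of m is -1.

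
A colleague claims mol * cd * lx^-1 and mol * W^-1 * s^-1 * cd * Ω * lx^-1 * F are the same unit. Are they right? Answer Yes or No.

Left side:
  lx = lm/m² (illuminance = luminous flux per area),
      = m⁻²·cd.
  So lx⁻¹ = m²·cd⁻¹.
  Combining: mol·cd·lx⁻¹ = mol · cd · (m²·cd⁻¹) = m²·mol.
Right side:
  W = kg·m²·s⁻³.
  So W⁻¹ = kg⁻¹·m⁻²·s³.
  Ω = kg·m²·s⁻³·A⁻².
  lx = m⁻²·cd.
  So lx⁻¹ = m²·cd⁻¹.
  F = kg⁻¹·m⁻²·s⁴·A².
  Combining: mol·W⁻¹·s⁻¹·cd·Ω·lx⁻¹·F = mol · (kg⁻¹·m⁻²·s³) · s⁻¹ · cd · (kg·m²·s⁻³·A⁻²) · (m²·cd⁻¹) · (kg⁻¹·m⁻²·s⁴·A²) = kg⁻¹·s³·mol.
Left is m²·mol; right is kg⁻¹·s³·mol — different.

No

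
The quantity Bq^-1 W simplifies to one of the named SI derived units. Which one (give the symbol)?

J

Bq = 1/s = s⁻¹ (activity is decays per second).
So Bq⁻¹ = s.
W = J/s (power = energy per time),
    = kg·m²·s⁻³.
Combining: Bq⁻¹·W = s · (kg·m²·s⁻³) = kg·m²·s⁻².
kg·m²·s⁻² is the base-SI form of the joule.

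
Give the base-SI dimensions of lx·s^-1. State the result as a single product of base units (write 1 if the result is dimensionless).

lx = m⁻²·cd.
Combining: lx·s⁻¹ = (m⁻²·cd) · s⁻¹ = m⁻²·s⁻¹·cd.

m⁻²·s⁻¹·cd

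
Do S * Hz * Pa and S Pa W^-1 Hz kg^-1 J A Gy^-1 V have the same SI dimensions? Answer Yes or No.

Left side:
  S = 1/Ω (conductance is reciprocal resistance),
      = kg⁻¹·m⁻²·s³·A².
  Hz = 1/s = s⁻¹ (frequency is cycles per second).
  Pa = N/m² (pressure = force per area),
      = kg·m⁻¹·s⁻².
  Combining: S·Hz·Pa = (kg⁻¹·m⁻²·s³·A²) · s⁻¹ · (kg·m⁻¹·s⁻²) = m⁻³·A².
Right side:
  S = 1/Ω (conductance is reciprocal resistance),
      = kg⁻¹·m⁻²·s³·A².
  Pa = N/m² (pressure = force per area),
      = kg·m⁻¹·s⁻².
  W = J/s (power = energy per time),
      = kg·m²·s⁻³.
  So W⁻¹ = kg⁻¹·m⁻²·s³.
  Hz = 1/s = s⁻¹ (frequency is cycles per second).
  J = N·m (work = force × distance),
      = kg·m²·s⁻².
  Gy = J/kg (absorbed dose = energy per mass),
      = m²·s⁻².
  So Gy⁻¹ = m⁻²·s².
  V = W/A (potential = power per current),
      = kg·m²·s⁻³·A⁻¹.
  Combining: S·Pa·W⁻¹·Hz·kg⁻¹·J·A·Gy⁻¹·V = (kg⁻¹·m⁻²·s³·A²) · (kg·m⁻¹·s⁻²) · (kg⁻¹·m⁻²·s³) · s⁻¹ · kg⁻¹ · (kg·m²·s⁻²) · A · (m⁻²·s²) · (kg·m²·s⁻³·A⁻¹) = m⁻³·A².
Both reduce to m⁻³·A².

Yes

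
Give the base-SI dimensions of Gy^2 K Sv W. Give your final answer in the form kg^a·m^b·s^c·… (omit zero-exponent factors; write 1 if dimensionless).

kg·m⁸·s⁻⁹·K

Gy = m²·s⁻².
So Gy² = m⁴·s⁻⁴.
Sv = m²·s⁻².
W = kg·m²·s⁻³.
Combining: Gy²·K·Sv·W = (m⁴·s⁻⁴) · K · (m²·s⁻²) · (kg·m²·s⁻³) = kg·m⁸·s⁻⁹·K.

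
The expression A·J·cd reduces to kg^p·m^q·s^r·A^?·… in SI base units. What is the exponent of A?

1

J = N·m (work = force × distance),
    = kg·m²·s⁻².
Combining: A·J·cd = A · (kg·m²·s⁻²) · cd = kg·m²·s⁻²·A·cd.
The exponent of A is 1.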